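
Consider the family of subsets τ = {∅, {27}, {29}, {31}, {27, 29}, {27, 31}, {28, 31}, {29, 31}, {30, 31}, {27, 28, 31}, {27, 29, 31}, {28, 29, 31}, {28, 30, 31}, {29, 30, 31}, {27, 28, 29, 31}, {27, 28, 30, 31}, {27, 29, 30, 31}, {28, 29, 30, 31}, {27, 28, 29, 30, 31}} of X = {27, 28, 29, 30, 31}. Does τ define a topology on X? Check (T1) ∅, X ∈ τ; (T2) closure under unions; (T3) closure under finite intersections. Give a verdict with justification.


τ is NOT a topology on X.

Axiom (T1): ∅ ∈ τ? Yes; X ∈ τ? Yes.
Axiom (T2/T3): check pairwise unions and intersections of members of τ.
Counterexample for (T2): {27} ∪ {30, 31} = {27, 30, 31} ∉ τ. Therefore τ is NOT a topology.


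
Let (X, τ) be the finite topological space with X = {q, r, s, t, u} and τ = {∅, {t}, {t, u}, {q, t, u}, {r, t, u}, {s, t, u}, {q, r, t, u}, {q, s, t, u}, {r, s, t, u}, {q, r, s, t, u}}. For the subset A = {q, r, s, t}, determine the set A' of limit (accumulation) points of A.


A' = {q, r, s, u}

For each x ∈ X, list the open sets U ∈ τ with x ∈ U, then check whether U ∩ (A ∖ {x}) ≠ ∅ for every such U.
  x = q: opens ∋ x are {q, t, u}, {q, r, t, u}, {q, s, t, u}, {q, r, s, t, u}; each meets A ∖ {q}, so x IS a limit point.
  x = r: opens ∋ x are {r, t, u}, {q, r, t, u}, {r, s, t, u}, {q, r, s, t, u}; each meets A ∖ {r}, so x IS a limit point.
  x = s: opens ∋ x are {s, t, u}, {q, s, t, u}, {r, s, t, u}, {q, r, s, t, u}; each meets A ∖ {s}, so x IS a limit point.
  x = t: open {t} ∋ x has {t} ∩ (A ∖ {t}) = ∅, so x is NOT a limit point.
  x = u: opens ∋ x are {t, u}, {q, t, u}, {r, t, u}, {s, t, u}, {q, r, t, u}, {q, s, t, u}, {r, s, t, u}, {q, r, s, t, u}; each meets A ∖ {u}, so x IS a limit point.
Collecting: A' = {q, r, s, u}.


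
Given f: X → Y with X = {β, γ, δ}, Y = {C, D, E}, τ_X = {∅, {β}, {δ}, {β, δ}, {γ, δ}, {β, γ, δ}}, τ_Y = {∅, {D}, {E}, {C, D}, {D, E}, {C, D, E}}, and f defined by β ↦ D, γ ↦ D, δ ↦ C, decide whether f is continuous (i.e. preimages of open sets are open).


f is NOT continuous.

Compute f^{-1}(U) for each U ∈ τ_Y:
  U = ∅: f^{-1}(U) = ∅ ∈ τ_X ✓.
  U = {D}: f^{-1}(U) = {β, γ} ∉ τ_X ✗.
  U = {E}: f^{-1}(U) = ∅ ∈ τ_X ✓.
  U = {C, D}: f^{-1}(U) = {β, γ, δ} ∈ τ_X ✓.
  U = {D, E}: f^{-1}(U) = {β, γ} ∉ τ_X ✗.
  U = {C, D, E}: f^{-1}(U) = {β, γ, δ} ∈ τ_X ✓.
Found U = {D} with f^{-1}(U) = {β, γ} not in τ_X. Therefore f is NOT continuous.


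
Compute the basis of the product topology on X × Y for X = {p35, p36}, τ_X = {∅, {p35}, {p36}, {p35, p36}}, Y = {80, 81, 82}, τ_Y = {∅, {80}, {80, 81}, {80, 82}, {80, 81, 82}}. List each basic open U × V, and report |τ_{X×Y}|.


Basis B = {∅ × ∅, {p35} × {80}, {p36} × {80}, {p35} × {80, 81}, {p35} × {80, 82}, {p35, p36} × {80}, {p36} × {80, 81}, {p36} × {80, 82}, {p35} × {80, 81, 82}, {p36} × {80, 81, 82}, {p35, p36} × {80, 81}, {p35, p36} × {80, 82}, {p35, p36} × {80, 81, 82}}; |τ_{X×Y}| = 25.

Enumerate products U × V with U ∈ τ_X, V ∈ τ_Y (deduplicated):
  ∅ × ∅ = {} (∅)
  {p35} × {80} = {(p35,80)}
  {p36} × {80} = {(p36,80)}
  {p35} × {80, 81} = {(p35,80), (p35,81)}
  {p35} × {80, 82} = {(p35,80), (p35,82)}
  {p35, p36} × {80} = {(p35,80), (p36,80)}
  {p36} × {80, 81} = {(p36,80), (p36,81)}
  {p36} × {80, 82} = {(p36,80), (p36,82)}
  {p35} × {80, 81, 82} = {(p35,80), (p35,81), (p35,82)}
  {p36} × {80, 81, 82} = {(p36,80), (p36,81), (p36,82)}
  {p35, p36} × {80, 81} = {(p35,80), (p35,81), (p36,80), (p36,81)}
  {p35, p36} × {80, 82} = {(p35,80), (p35,82), (p36,80), (p36,82)}
  {p35, p36} × {80, 81, 82} = {(p35,80), (p35,81), (p35,82), (p36,80), (p36,81), (p36,82)}
These 13 distinct sets form the basis B.
Close under arbitrary unions to get τ_{X×Y}; counting gives |τ_{X×Y}| = 25.


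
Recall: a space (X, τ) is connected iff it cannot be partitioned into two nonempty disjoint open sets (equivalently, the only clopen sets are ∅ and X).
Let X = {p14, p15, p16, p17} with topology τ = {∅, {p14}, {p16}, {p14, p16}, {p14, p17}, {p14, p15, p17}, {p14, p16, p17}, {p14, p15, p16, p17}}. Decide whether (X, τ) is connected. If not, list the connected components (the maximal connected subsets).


(X, τ) is disconnected; components = [{p16}, {p14, p15, p17}].

Find clopen sets (U ∈ τ with X ∖ U ∈ τ):
  U = ∅, X ∖ U = {p14, p15, p16, p17} — both open, so U is clopen.
  U = {p16}, X ∖ U = {p14, p15, p17} — both open, so U is clopen.
  U = {p14, p15, p17}, X ∖ U = {p16} — both open, so U is clopen.
  U = {p14, p15, p16, p17}, X ∖ U = ∅ — both open, so U is clopen.
Nontrivial clopen(s) exist: e.g. {p14, p15, p17}. So (X, τ) is disconnected.
Compute connected components by grouping points that agree on all clopens:
  component: {p16}
  component: {p14, p15, p17}


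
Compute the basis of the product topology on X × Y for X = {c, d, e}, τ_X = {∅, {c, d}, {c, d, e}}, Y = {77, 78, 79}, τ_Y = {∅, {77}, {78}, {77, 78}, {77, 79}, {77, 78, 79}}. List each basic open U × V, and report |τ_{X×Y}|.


Basis B = {∅ × ∅, {c, d} × {77}, {c, d} × {78}, {c, d, e} × {77}, {c, d, e} × {78}, {c, d} × {77, 78}, {c, d} × {77, 79}, {c, d} × {77, 78, 79}, {c, d, e} × {77, 78}, {c, d, e} × {77, 79}, {c, d, e} × {77, 78, 79}}; |τ_{X×Y}| = 18.

Enumerate products U × V with U ∈ τ_X, V ∈ τ_Y (deduplicated):
  ∅ × ∅ = {} (∅)
  {c, d} × {77} = {(c,77), (d,77)}
  {c, d} × {78} = {(c,78), (d,78)}
  {c, d, e} × {77} = {(c,77), (d,77), (e,77)}
  {c, d, e} × {78} = {(c,78), (d,78), (e,78)}
  {c, d} × {77, 78} = {(c,77), (c,78), (d,77), (d,78)}
  {c, d} × {77, 79} = {(c,77), (c,79), (d,77), (d,79)}
  {c, d} × {77, 78, 79} = {(c,77), (c,78), (c,79), (d,77), (d,78), (d,79)}
  {c, d, e} × {77, 78} = {(c,77), (c,78), (d,77), (d,78), (e,77), (e,78)}
  {c, d, e} × {77, 79} = {(c,77), (c,79), (d,77), (d,79), (e,77), (e,79)}
  {c, d, e} × {77, 78, 79} = {(c,77), (c,78), (c,79), (d,77), (d,78), (d,79), (e,77), (e,78), (e,79)}
These 11 distinct sets form the basis B.
Close under arbitrary unions to get τ_{X×Y}; counting gives |τ_{X×Y}| = 18.


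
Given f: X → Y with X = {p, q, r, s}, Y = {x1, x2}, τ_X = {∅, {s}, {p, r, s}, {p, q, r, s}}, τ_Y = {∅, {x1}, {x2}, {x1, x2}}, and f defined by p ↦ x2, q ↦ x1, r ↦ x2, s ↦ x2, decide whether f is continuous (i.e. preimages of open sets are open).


f is NOT continuous.

Compute f^{-1}(U) for each U ∈ τ_Y:
  U = ∅: f^{-1}(U) = ∅ ∈ τ_X ✓.
  U = {x1}: f^{-1}(U) = {q} ∉ τ_X ✗.
  U = {x2}: f^{-1}(U) = {p, r, s} ∈ τ_X ✓.
  U = {x1, x2}: f^{-1}(U) = {p, q, r, s} ∈ τ_X ✓.
Found U = {x1} with f^{-1}(U) = {q} not in τ_X. Therefore f is NOT continuous.


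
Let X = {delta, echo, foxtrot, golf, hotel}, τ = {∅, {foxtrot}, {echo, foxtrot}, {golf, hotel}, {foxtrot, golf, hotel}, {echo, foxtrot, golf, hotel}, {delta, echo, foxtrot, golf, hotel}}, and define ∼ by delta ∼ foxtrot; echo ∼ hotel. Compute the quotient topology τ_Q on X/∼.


X/∼ = {[delta=foxtrot], [echo=hotel], [golf]}; |τ_Q| = 2.

Equivalence classes: [delta=foxtrot], [echo=hotel], [golf].
Quotient map π: X → X/∼ sends delta ↦ [delta=foxtrot], echo ↦ [echo=hotel], foxtrot ↦ [delta=foxtrot], golf ↦ [golf], hotel ↦ [echo=hotel].
For each subset V ⊆ X/∼, compute π^{-1}(V) ⊆ X and check whether π^{-1}(V) ∈ τ. V is open in τ_Q iff π^{-1}(V) ∈ τ.
  V = {}: π^{-1}(V) = ∅ ∈ τ ✓.
  V = {[delta=foxtrot]}: π^{-1}(V) = {delta, foxtrot} ∉ τ ✗.
  V = {[echo=hotel]}: π^{-1}(V) = {echo, hotel} ∉ τ ✗.
  V = {[delta=foxtrot], [echo=hotel]}: π^{-1}(V) = {delta, echo, foxtrot, hotel} ∉ τ ✗.
  V = {[golf]}: π^{-1}(V) = {golf} ∉ τ ✗.
  V = {[delta=foxtrot], [golf]}: π^{-1}(V) = {delta, foxtrot, golf} ∉ τ ✗.
  V = {[echo=hotel], [golf]}: π^{-1}(V) = {echo, golf, hotel} ∉ τ ✗.
  V = {[delta=foxtrot], [echo=hotel], [golf]}: π^{-1}(V) = {delta, echo, foxtrot, golf, hotel} ∈ τ ✓.
Open sets in the quotient: τ_Q = {{}, {[delta=foxtrot], [echo=hotel], [golf]}} (2 elements).


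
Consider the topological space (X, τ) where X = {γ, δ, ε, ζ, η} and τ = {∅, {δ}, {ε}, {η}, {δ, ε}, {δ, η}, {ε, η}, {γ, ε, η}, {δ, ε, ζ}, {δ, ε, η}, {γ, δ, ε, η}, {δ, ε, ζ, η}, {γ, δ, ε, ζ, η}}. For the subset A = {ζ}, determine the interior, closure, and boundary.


int(A) = ∅, cl(A) = {ζ}, ∂A = {ζ}.

Closed sets in (X, τ) are complements of opens:
  closed(X, τ) = {∅, {γ}, {ζ}, {γ, ζ}, {γ, η}, {δ, ζ}, {γ, δ, ζ}, {γ, ε, ζ}, {γ, ζ, η}, {γ, δ, ε, ζ}, {γ, δ, ζ, η}, {γ, ε, ζ, η}, {γ, δ, ε, ζ, η}}.
int(A) = ⋃ {U ∈ τ : U ⊆ A}. Opens contained in A: ∅.
Taking the union of these: int(A) = ∅.
cl(A) = ⋂ {C closed : A ⊆ C}. Closed sets containing A: {ζ}, {γ, ζ}, {δ, ζ}, {γ, δ, ζ}, {γ, ε, ζ}, {γ, ζ, η}, {γ, δ, ε, ζ}, {γ, δ, ζ, η}, {γ, ε, ζ, η}, {γ, δ, ε, ζ, η}.
Intersecting these: cl(A) = {ζ}.
∂A = cl(A) ∖ int(A) = {ζ} ∖ ∅ = {ζ}.


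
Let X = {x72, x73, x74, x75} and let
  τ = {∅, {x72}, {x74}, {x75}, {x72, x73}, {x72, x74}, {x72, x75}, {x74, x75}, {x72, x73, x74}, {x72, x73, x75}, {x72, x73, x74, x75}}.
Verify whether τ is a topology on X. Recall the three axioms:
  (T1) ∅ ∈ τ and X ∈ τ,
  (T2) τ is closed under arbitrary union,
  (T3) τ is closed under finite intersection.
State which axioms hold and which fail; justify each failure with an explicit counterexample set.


τ is NOT a topology on X.

Axiom (T1): ∅ ∈ τ? Yes; X ∈ τ? Yes.
Axiom (T2/T3): check pairwise unions and intersections of members of τ.
Counterexample for (T2): {x72} ∪ {x74, x75} = {x72, x74, x75} ∉ τ. Therefore τ is NOT a topology.


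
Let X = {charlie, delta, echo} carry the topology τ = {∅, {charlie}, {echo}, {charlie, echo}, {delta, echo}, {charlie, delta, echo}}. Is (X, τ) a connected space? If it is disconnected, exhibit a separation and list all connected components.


(X, τ) is disconnected; components = [{charlie}, {delta, echo}].

Find clopen sets (U ∈ τ with X ∖ U ∈ τ):
  U = ∅, X ∖ U = {charlie, delta, echo} — both open, so U is clopen.
  U = {charlie}, X ∖ U = {delta, echo} — both open, so U is clopen.
  U = {delta, echo}, X ∖ U = {charlie} — both open, so U is clopen.
  U = {charlie, delta, echo}, X ∖ U = ∅ — both open, so U is clopen.
Nontrivial clopen(s) exist: e.g. {delta, echo}. So (X, τ) is disconnected.
Compute connected components by grouping points that agree on all clopens:
  component: {charlie}
  component: {delta, echo}


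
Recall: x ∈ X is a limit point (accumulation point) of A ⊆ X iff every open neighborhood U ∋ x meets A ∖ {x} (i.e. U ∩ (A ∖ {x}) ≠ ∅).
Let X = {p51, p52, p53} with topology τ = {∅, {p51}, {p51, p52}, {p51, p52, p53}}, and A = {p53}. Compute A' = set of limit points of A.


A' = ∅

For each x ∈ X, list the open sets U ∈ τ with x ∈ U, then check whether U ∩ (A ∖ {x}) ≠ ∅ for every such U.
  x = p51: open {p51} ∋ x has {p51} ∩ (A ∖ {p51}) = ∅, so x is NOT a limit point.
  x = p52: open {p51, p52} ∋ x has {p51, p52} ∩ (A ∖ {p52}) = ∅, so x is NOT a limit point.
  x = p53: open {p51, p52, p53} ∋ x has {p51, p52, p53} ∩ (A ∖ {p53}) = ∅, so x is NOT a limit point.
Collecting: A' = ∅.


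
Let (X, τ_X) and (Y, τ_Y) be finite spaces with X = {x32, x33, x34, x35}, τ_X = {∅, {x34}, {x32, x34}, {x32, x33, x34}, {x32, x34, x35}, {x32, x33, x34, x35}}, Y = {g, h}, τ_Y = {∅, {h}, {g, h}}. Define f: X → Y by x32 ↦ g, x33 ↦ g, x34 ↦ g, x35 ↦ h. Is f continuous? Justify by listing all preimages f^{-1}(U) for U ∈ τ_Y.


f is NOT continuous.

Compute f^{-1}(U) for each U ∈ τ_Y:
  U = ∅: f^{-1}(U) = ∅ ∈ τ_X ✓.
  U = {h}: f^{-1}(U) = {x35} ∉ τ_X ✗.
  U = {g, h}: f^{-1}(U) = {x32, x33, x34, x35} ∈ τ_X ✓.
Found U = {h} with f^{-1}(U) = {x35} not in τ_X. Therefore f is NOT continuous.


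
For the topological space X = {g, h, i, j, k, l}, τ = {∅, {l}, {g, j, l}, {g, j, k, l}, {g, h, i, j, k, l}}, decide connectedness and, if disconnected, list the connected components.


(X, τ) is connected.

Find clopen sets (U ∈ τ with X ∖ U ∈ τ):
  U = ∅, X ∖ U = {g, h, i, j, k, l} — both open, so U is clopen.
  U = {g, h, i, j, k, l}, X ∖ U = ∅ — both open, so U is clopen.
Only trivial clopens (∅ and X) exist, so (X, τ) is connected.
Compute connected components by grouping points that agree on all clopens:
  component: {g, h, i, j, k, l}


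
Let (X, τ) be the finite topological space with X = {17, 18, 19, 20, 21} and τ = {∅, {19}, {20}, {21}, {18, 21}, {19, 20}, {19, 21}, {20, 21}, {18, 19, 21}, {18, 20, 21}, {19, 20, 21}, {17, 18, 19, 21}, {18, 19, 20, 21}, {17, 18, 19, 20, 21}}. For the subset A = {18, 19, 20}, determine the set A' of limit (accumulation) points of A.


A' = {17}

For each x ∈ X, list the open sets U ∈ τ with x ∈ U, then check whether U ∩ (A ∖ {x}) ≠ ∅ for every such U.
  x = 17: opens ∋ x are {17, 18, 19, 21}, {17, 18, 19, 20, 21}; each meets A ∖ {17}, so x IS a limit point.
  x = 18: open {18, 21} ∋ x has {18, 21} ∩ (A ∖ {18}) = ∅, so x is NOT a limit point.
  x = 19: open {19} ∋ x has {19} ∩ (A ∖ {19}) = ∅, so x is NOT a limit point.
  x = 20: open {20} ∋ x has {20} ∩ (A ∖ {20}) = ∅, so x is NOT a limit point.
  x = 21: open {21} ∋ x has {21} ∩ (A ∖ {21}) = ∅, so x is NOT a limit point.
Collecting: A' = {17}.


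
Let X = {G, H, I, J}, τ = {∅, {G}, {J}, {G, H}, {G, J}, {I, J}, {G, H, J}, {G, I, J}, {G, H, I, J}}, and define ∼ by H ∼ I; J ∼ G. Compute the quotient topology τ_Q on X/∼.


X/∼ = {[G=J], [H=I]}; |τ_Q| = 3.

Equivalence classes: [G=J], [H=I].
Quotient map π: X → X/∼ sends G ↦ [G=J], H ↦ [H=I], I ↦ [H=I], J ↦ [G=J].
For each subset V ⊆ X/∼, compute π^{-1}(V) ⊆ X and check whether π^{-1}(V) ∈ τ. V is open in τ_Q iff π^{-1}(V) ∈ τ.
  V = {}: π^{-1}(V) = ∅ ∈ τ ✓.
  V = {[G=J]}: π^{-1}(V) = {G, J} ∈ τ ✓.
  V = {[H=I]}: π^{-1}(V) = {H, I} ∉ τ ✗.
  V = {[G=J], [H=I]}: π^{-1}(V) = {G, H, I, J} ∈ τ ✓.
Open sets in the quotient: τ_Q = {{}, {[G=J]}, {[G=J], [H=I]}} (3 elements).


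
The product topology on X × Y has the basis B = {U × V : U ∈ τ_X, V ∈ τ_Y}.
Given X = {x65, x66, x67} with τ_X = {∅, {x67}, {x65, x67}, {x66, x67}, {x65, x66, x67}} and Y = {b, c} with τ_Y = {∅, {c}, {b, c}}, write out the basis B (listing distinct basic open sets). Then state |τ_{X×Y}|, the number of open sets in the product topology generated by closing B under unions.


Basis B = {∅ × ∅, {x67} × {c}, {x65, x67} × {c}, {x66, x67} × {c}, {x67} × {b, c}, {x65, x66, x67} × {c}, {x65, x67} × {b, c}, {x66, x67} × {b, c}, {x65, x66, x67} × {b, c}}; |τ_{X×Y}| = 14.

Enumerate products U × V with U ∈ τ_X, V ∈ τ_Y (deduplicated):
  ∅ × ∅ = {} (∅)
  {x67} × {c} = {(x67,c)}
  {x65, x67} × {c} = {(x65,c), (x67,c)}
  {x66, x67} × {c} = {(x66,c), (x67,c)}
  {x67} × {b, c} = {(x67,b), (x67,c)}
  {x65, x66, x67} × {c} = {(x65,c), (x66,c), (x67,c)}
  {x65, x67} × {b, c} = {(x65,b), (x65,c), (x67,b), (x67,c)}
  {x66, x67} × {b, c} = {(x66,b), (x66,c), (x67,b), (x67,c)}
  {x65, x66, x67} × {b, c} = {(x65,b), (x65,c), (x66,b), (x66,c), (x67,b), (x67,c)}
These 9 distinct sets form the basis B.
Close under arbitrary unions to get τ_{X×Y}; counting gives |τ_{X×Y}| = 14.


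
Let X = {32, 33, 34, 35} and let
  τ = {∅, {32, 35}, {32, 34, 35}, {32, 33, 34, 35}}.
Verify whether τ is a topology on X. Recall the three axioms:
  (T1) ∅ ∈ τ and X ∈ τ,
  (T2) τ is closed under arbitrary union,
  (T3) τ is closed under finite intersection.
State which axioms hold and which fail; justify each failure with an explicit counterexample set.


τ IS a topology on X.

Axiom (T1): ∅ ∈ τ? Yes; X ∈ τ? Yes.
Axiom (T2/T3): check pairwise unions and intersections of members of τ.
All pairwise intersections and unions checked — each lies in τ. Therefore τ satisfies (T1), (T2), (T3): it IS a topology on X.


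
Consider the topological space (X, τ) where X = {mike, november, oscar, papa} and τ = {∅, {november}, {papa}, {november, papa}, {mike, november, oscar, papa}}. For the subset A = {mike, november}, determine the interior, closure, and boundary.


int(A) = {november}, cl(A) = {mike, november, oscar}, ∂A = {mike, oscar}.

Closed sets in (X, τ) are complements of opens:
  closed(X, τ) = {∅, {mike, oscar}, {mike, november, oscar}, {mike, oscar, papa}, {mike, november, oscar, papa}}.
int(A) = ⋃ {U ∈ τ : U ⊆ A}. Opens contained in A: ∅, {november}.
Taking the union of these: int(A) = {november}.
cl(A) = ⋂ {C closed : A ⊆ C}. Closed sets containing A: {mike, november, oscar}, {mike, november, oscar, papa}.
Intersecting these: cl(A) = {mike, november, oscar}.
∂A = cl(A) ∖ int(A) = {mike, november, oscar} ∖ {november} = {mike, oscar}.


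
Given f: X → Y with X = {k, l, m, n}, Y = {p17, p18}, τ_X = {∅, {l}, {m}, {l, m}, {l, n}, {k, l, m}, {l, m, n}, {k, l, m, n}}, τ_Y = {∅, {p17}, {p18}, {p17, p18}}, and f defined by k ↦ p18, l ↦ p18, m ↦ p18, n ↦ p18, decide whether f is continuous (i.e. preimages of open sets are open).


f IS continuous.

Compute f^{-1}(U) for each U ∈ τ_Y:
  U = ∅: f^{-1}(U) = ∅ ∈ τ_X ✓.
  U = {p17}: f^{-1}(U) = ∅ ∈ τ_X ✓.
  U = {p18}: f^{-1}(U) = {k, l, m, n} ∈ τ_X ✓.
  U = {p17, p18}: f^{-1}(U) = {k, l, m, n} ∈ τ_X ✓.
Every preimage lies in τ_X, so f IS continuous.


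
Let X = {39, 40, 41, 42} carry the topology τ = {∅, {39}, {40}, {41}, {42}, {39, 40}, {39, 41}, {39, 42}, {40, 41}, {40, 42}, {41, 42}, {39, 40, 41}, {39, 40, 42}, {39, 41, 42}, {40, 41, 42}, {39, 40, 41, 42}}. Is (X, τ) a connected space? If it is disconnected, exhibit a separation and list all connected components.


(X, τ) is disconnected; components = [{39}, {40}, {41}, {42}].

Find clopen sets (U ∈ τ with X ∖ U ∈ τ):
  U = ∅, X ∖ U = {39, 40, 41, 42} — both open, so U is clopen.
  U = {39}, X ∖ U = {40, 41, 42} — both open, so U is clopen.
  U = {40}, X ∖ U = {39, 41, 42} — both open, so U is clopen.
  U = {41}, X ∖ U = {39, 40, 42} — both open, so U is clopen.
  U = {42}, X ∖ U = {39, 40, 41} — both open, so U is clopen.
  U = {39, 40}, X ∖ U = {41, 42} — both open, so U is clopen.
  U = {39, 41}, X ∖ U = {40, 42} — both open, so U is clopen.
  U = {39, 42}, X ∖ U = {40, 41} — both open, so U is clopen.
  U = {40, 41}, X ∖ U = {39, 42} — both open, so U is clopen.
  U = {40, 42}, X ∖ U = {39, 41} — both open, so U is clopen.
  U = {41, 42}, X ∖ U = {39, 40} — both open, so U is clopen.
  U = {39, 40, 41}, X ∖ U = {42} — both open, so U is clopen.
  U = {39, 40, 42}, X ∖ U = {41} — both open, so U is clopen.
  U = {39, 41, 42}, X ∖ U = {40} — both open, so U is clopen.
  U = {40, 41, 42}, X ∖ U = {39} — both open, so U is clopen.
  U = {39, 40, 41, 42}, X ∖ U = ∅ — both open, so U is clopen.
Nontrivial clopen(s) exist: e.g. {39, 40}. So (X, τ) is disconnected.
Compute connected components by grouping points that agree on all clopens:
  component: {39}
  component: {40}
  component: {41}
  component: {42}


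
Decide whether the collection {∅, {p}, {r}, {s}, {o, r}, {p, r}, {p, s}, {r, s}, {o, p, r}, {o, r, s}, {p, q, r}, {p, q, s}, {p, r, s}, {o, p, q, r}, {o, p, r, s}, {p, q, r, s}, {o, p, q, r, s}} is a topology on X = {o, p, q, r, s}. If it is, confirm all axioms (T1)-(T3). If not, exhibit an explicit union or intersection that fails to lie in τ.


τ is NOT a topology on X.

Axiom (T1): ∅ ∈ τ? Yes; X ∈ τ? Yes.
Axiom (T2/T3): check pairwise unions and intersections of members of τ.
Counterexample for (T3): {p, q, r} ∩ {p, q, s} = {p, q} ∉ τ. Therefore τ is NOT a topology.


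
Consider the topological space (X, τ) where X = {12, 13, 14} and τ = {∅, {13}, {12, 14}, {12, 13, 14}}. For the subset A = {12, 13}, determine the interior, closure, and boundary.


int(A) = {13}, cl(A) = {12, 13, 14}, ∂A = {12, 14}.

Closed sets in (X, τ) are complements of opens:
  closed(X, τ) = {∅, {13}, {12, 14}, {12, 13, 14}}.
int(A) = ⋃ {U ∈ τ : U ⊆ A}. Opens contained in A: ∅, {13}.
Taking the union of these: int(A) = {13}.
cl(A) = ⋂ {C closed : A ⊆ C}. Closed sets containing A: {12, 13, 14}.
Intersecting these: cl(A) = {12, 13, 14}.
∂A = cl(A) ∖ int(A) = {12, 13, 14} ∖ {13} = {12, 14}.


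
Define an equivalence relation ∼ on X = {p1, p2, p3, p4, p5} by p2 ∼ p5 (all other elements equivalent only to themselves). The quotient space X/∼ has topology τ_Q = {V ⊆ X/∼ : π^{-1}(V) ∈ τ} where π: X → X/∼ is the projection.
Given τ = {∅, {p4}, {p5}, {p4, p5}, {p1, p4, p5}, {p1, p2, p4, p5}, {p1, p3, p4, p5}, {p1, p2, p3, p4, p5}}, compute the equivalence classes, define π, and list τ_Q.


X/∼ = {[p1], [p2=p5], [p3], [p4]}; |τ_Q| = 4.

Equivalence classes: [p1], [p2=p5], [p3], [p4].
Quotient map π: X → X/∼ sends p1 ↦ [p1], p2 ↦ [p2=p5], p3 ↦ [p3], p4 ↦ [p4], p5 ↦ [p2=p5].
For each subset V ⊆ X/∼, compute π^{-1}(V) ⊆ X and check whether π^{-1}(V) ∈ τ. V is open in τ_Q iff π^{-1}(V) ∈ τ.
  V = {}: π^{-1}(V) = ∅ ∈ τ ✓.
  V = {[p1]}: π^{-1}(V) = {p1} ∉ τ ✗.
  V = {[p2=p5]}: π^{-1}(V) = {p2, p5} ∉ τ ✗.
  V = {[p1], [p2=p5]}: π^{-1}(V) = {p1, p2, p5} ∉ τ ✗.
  V = {[p3]}: π^{-1}(V) = {p3} ∉ τ ✗.
  V = {[p1], [p3]}: π^{-1}(V) = {p1, p3} ∉ τ ✗.
  V = {[p2=p5], [p3]}: π^{-1}(V) = {p2, p3, p5} ∉ τ ✗.
  V = {[p1], [p2=p5], [p3]}: π^{-1}(V) = {p1, p2, p3, p5} ∉ τ ✗.
  V = {[p4]}: π^{-1}(V) = {p4} ∈ τ ✓.
  V = {[p1], [p4]}: π^{-1}(V) = {p1, p4} ∉ τ ✗.
  V = {[p2=p5], [p4]}: π^{-1}(V) = {p2, p4, p5} ∉ τ ✗.
  V = {[p1], [p2=p5], [p4]}: π^{-1}(V) = {p1, p2, p4, p5} ∈ τ ✓.
  V = {[p3], [p4]}: π^{-1}(V) = {p3, p4} ∉ τ ✗.
  V = {[p1], [p3], [p4]}: π^{-1}(V) = {p1, p3, p4} ∉ τ ✗.
  V = {[p2=p5], [p3], [p4]}: π^{-1}(V) = {p2, p3, p4, p5} ∉ τ ✗.
  V = {[p1], [p2=p5], [p3], [p4]}: π^{-1}(V) = {p1, p2, p3, p4, p5} ∈ τ ✓.
Open sets in the quotient: τ_Q = {{}, {[p4]}, {[p1], [p2=p5], [p4]}, {[p1], [p2=p5], [p3], [p4]}} (4 elements).


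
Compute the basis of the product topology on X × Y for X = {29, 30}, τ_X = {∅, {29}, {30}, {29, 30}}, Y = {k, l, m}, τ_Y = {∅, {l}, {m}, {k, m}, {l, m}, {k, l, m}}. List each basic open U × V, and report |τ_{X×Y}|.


Basis B = {∅ × ∅, {29} × {l}, {29} × {m}, {30} × {l}, {30} × {m}, {29} × {k, m}, {29} × {l, m}, {29, 30} × {l}, {29, 30} × {m}, {30} × {k, m}, {30} × {l, m}, {29} × {k, l, m}, {30} × {k, l, m}, {29, 30} × {k, m}, {29, 30} × {l, m}, {29, 30} × {k, l, m}}; |τ_{X×Y}| = 36.

Enumerate products U × V with U ∈ τ_X, V ∈ τ_Y (deduplicated):
  ∅ × ∅ = {} (∅)
  {29} × {l} = {(29,l)}
  {29} × {m} = {(29,m)}
  {30} × {l} = {(30,l)}
  {30} × {m} = {(30,m)}
  {29} × {k, m} = {(29,k), (29,m)}
  {29} × {l, m} = {(29,l), (29,m)}
  {29, 30} × {l} = {(29,l), (30,l)}
  {29, 30} × {m} = {(29,m), (30,m)}
  {30} × {k, m} = {(30,k), (30,m)}
  {30} × {l, m} = {(30,l), (30,m)}
  {29} × {k, l, m} = {(29,k), (29,l), (29,m)}
  {30} × {k, l, m} = {(30,k), (30,l), (30,m)}
  {29, 30} × {k, m} = {(29,k), (29,m), (30,k), (30,m)}
  {29, 30} × {l, m} = {(29,l), (29,m), (30,l), (30,m)}
  {29, 30} × {k, l, m} = {(29,k), (29,l), (29,m), (30,k), (30,l), (30,m)}
These 16 distinct sets form the basis B.
Close under arbitrary unions to get τ_{X×Y}; counting gives |τ_{X×Y}| = 36.


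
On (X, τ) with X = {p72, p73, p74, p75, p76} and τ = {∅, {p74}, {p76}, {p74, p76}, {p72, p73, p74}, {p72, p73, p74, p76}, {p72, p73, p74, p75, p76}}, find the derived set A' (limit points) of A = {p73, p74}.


A' = {p72, p73, p75}

For each x ∈ X, list the open sets U ∈ τ with x ∈ U, then check whether U ∩ (A ∖ {x}) ≠ ∅ for every such U.
  x = p72: opens ∋ x are {p72, p73, p74}, {p72, p73, p74, p76}, {p72, p73, p74, p75, p76}; each meets A ∖ {p72}, so x IS a limit point.
  x = p73: opens ∋ x are {p72, p73, p74}, {p72, p73, p74, p76}, {p72, p73, p74, p75, p76}; each meets A ∖ {p73}, so x IS a limit point.
  x = p74: open {p74} ∋ x has {p74} ∩ (A ∖ {p74}) = ∅, so x is NOT a limit point.
  x = p75: opens ∋ x are {p72, p73, p74, p75, p76}; each meets A ∖ {p75}, so x IS a limit point.
  x = p76: open {p76} ∋ x has {p76} ∩ (A ∖ {p76}) = ∅, so x is NOT a limit point.
Collecting: A' = {p72, p73, p75}.


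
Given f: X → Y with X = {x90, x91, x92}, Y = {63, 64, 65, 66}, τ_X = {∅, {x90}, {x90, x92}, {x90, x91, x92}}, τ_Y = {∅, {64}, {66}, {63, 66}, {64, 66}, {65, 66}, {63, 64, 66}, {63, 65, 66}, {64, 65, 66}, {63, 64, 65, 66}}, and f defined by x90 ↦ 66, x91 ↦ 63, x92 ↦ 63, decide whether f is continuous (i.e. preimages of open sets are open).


f IS continuous.

Compute f^{-1}(U) for each U ∈ τ_Y:
  U = ∅: f^{-1}(U) = ∅ ∈ τ_X ✓.
  U = {64}: f^{-1}(U) = ∅ ∈ τ_X ✓.
  U = {66}: f^{-1}(U) = {x90} ∈ τ_X ✓.
  U = {63, 66}: f^{-1}(U) = {x90, x91, x92} ∈ τ_X ✓.
  U = {64, 66}: f^{-1}(U) = {x90} ∈ τ_X ✓.
  U = {65, 66}: f^{-1}(U) = {x90} ∈ τ_X ✓.
  U = {63, 64, 66}: f^{-1}(U) = {x90, x91, x92} ∈ τ_X ✓.
  U = {63, 65, 66}: f^{-1}(U) = {x90, x91, x92} ∈ τ_X ✓.
  U = {64, 65, 66}: f^{-1}(U) = {x90} ∈ τ_X ✓.
  U = {63, 64, 65, 66}: f^{-1}(U) = {x90, x91, x92} ∈ τ_X ✓.
Every preimage lies in τ_X, so f IS continuous.


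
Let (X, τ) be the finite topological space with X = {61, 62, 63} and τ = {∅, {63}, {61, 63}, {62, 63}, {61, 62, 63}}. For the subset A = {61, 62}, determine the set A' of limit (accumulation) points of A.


A' = ∅

For each x ∈ X, list the open sets U ∈ τ with x ∈ U, then check whether U ∩ (A ∖ {x}) ≠ ∅ for every such U.
  x = 61: open {61, 63} ∋ x has {61, 63} ∩ (A ∖ {61}) = ∅, so x is NOT a limit point.
  x = 62: open {62, 63} ∋ x has {62, 63} ∩ (A ∖ {62}) = ∅, so x is NOT a limit point.
  x = 63: open {63} ∋ x has {63} ∩ (A ∖ {63}) = ∅, so x is NOT a limit point.
Collecting: A' = ∅.


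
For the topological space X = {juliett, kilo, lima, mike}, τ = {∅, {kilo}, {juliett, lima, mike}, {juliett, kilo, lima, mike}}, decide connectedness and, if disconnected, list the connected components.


(X, τ) is disconnected; components = [{kilo}, {juliett, lima, mike}].

Find clopen sets (U ∈ τ with X ∖ U ∈ τ):
  U = ∅, X ∖ U = {juliett, kilo, lima, mike} — both open, so U is clopen.
  U = {kilo}, X ∖ U = {juliett, lima, mike} — both open, so U is clopen.
  U = {juliett, lima, mike}, X ∖ U = {kilo} — both open, so U is clopen.
  U = {juliett, kilo, lima, mike}, X ∖ U = ∅ — both open, so U is clopen.
Nontrivial clopen(s) exist: e.g. {kilo}. So (X, τ) is disconnected.
Compute connected components by grouping points that agree on all clopens:
  component: {kilo}
  component: {juliett, lima, mike}


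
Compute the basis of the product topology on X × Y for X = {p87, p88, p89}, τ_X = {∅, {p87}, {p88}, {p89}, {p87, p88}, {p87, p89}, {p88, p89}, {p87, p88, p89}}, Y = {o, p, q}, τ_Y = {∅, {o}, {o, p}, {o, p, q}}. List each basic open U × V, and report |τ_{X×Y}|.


Basis B = {∅ × ∅, {p87} × {o}, {p88} × {o}, {p89} × {o}, {p87} × {o, p}, {p87, p88} × {o}, {p87, p89} × {o}, {p88} × {o, p}, {p88, p89} × {o}, {p89} × {o, p}, {p87} × {o, p, q}, {p87, p88, p89} × {o}, {p88} × {o, p, q}, {p89} × {o, p, q}, {p87, p88} × {o, p}, {p87, p89} × {o, p}, {p88, p89} × {o, p}, {p87, p88} × {o, p, q}, {p87, p89} × {o, p, q}, {p87, p88, p89} × {o, p}, {p88, p89} × {o, p, q}, {p87, p88, p89} × {o, p, q}}; |τ_{X×Y}| = 64.

Enumerate products U × V with U ∈ τ_X, V ∈ τ_Y (deduplicated):
  ∅ × ∅ = {} (∅)
  {p87} × {o} = {(p87,o)}
  {p88} × {o} = {(p88,o)}
  {p89} × {o} = {(p89,o)}
  {p87} × {o, p} = {(p87,o), (p87,p)}
  {p87, p88} × {o} = {(p87,o), (p88,o)}
  {p87, p89} × {o} = {(p87,o), (p89,o)}
  {p88} × {o, p} = {(p88,o), (p88,p)}
  {p88, p89} × {o} = {(p88,o), (p89,o)}
  {p89} × {o, p} = {(p89,o), (p89,p)}
  {p87} × {o, p, q} = {(p87,o), (p87,p), (p87,q)}
  {p87, p88, p89} × {o} = {(p87,o), (p88,o), (p89,o)}
  {p88} × {o, p, q} = {(p88,o), (p88,p), (p88,q)}
  {p89} × {o, p, q} = {(p89,o), (p89,p), (p89,q)}
  {p87, p88} × {o, p} = {(p87,o), (p87,p), (p88,o), (p88,p)}
  {p87, p89} × {o, p} = {(p87,o), (p87,p), (p89,o), (p89,p)}
  {p88, p89} × {o, p} = {(p88,o), (p88,p), (p89,o), (p89,p)}
  {p87, p88} × {o, p, q} = {(p87,o), (p87,p), (p87,q), (p88,o), (p88,p), (p88,q)}
  {p87, p89} × {o, p, q} = {(p87,o), (p87,p), (p87,q), (p89,o), (p89,p), (p89,q)}
  {p87, p88, p89} × {o, p} = {(p87,o), (p87,p), (p88,o), (p88,p), (p89,o), (p89,p)}
  {p88, p89} × {o, p, q} = {(p88,o), (p88,p), (p88,q), (p89,o), (p89,p), (p89,q)}
  {p87, p88, p89} × {o, p, q} = {(p87,o), (p87,p), (p87,q), (p88,o), (p88,p), (p88,q), (p89,o), (p89,p), (p89,q)}
These 22 distinct sets form the basis B.
Close under arbitrary unions to get τ_{X×Y}; counting gives |τ_{X×Y}| = 64.


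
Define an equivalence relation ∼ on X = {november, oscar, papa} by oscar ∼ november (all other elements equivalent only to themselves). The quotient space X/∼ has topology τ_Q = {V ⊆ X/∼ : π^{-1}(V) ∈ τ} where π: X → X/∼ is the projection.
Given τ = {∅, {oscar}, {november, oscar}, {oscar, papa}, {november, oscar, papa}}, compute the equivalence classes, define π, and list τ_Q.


X/∼ = {[november=oscar], [papa]}; |τ_Q| = 3.

Equivalence classes: [november=oscar], [papa].
Quotient map π: X → X/∼ sends november ↦ [november=oscar], oscar ↦ [november=oscar], papa ↦ [papa].
For each subset V ⊆ X/∼, compute π^{-1}(V) ⊆ X and check whether π^{-1}(V) ∈ τ. V is open in τ_Q iff π^{-1}(V) ∈ τ.
  V = {}: π^{-1}(V) = ∅ ∈ τ ✓.
  V = {[november=oscar]}: π^{-1}(V) = {november, oscar} ∈ τ ✓.
  V = {[papa]}: π^{-1}(V) = {papa} ∉ τ ✗.
  V = {[november=oscar], [papa]}: π^{-1}(V) = {november, oscar, papa} ∈ τ ✓.
Open sets in the quotient: τ_Q = {{}, {[november=oscar]}, {[november=oscar], [papa]}} (3 elements).


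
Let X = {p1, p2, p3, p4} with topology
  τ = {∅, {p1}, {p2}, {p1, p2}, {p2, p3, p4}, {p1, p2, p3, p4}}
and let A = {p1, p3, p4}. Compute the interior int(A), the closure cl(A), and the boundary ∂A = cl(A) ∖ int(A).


int(A) = {p1}, cl(A) = {p1, p3, p4}, ∂A = {p3, p4}.

Closed sets in (X, τ) are complements of opens:
  closed(X, τ) = {∅, {p1}, {p3, p4}, {p1, p3, p4}, {p2, p3, p4}, {p1, p2, p3, p4}}.
int(A) = ⋃ {U ∈ τ : U ⊆ A}. Opens contained in A: ∅, {p1}.
Taking the union of these: int(A) = {p1}.
cl(A) = ⋂ {C closed : A ⊆ C}. Closed sets containing A: {p1, p3, p4}, {p1, p2, p3, p4}.
Intersecting these: cl(A) = {p1, p3, p4}.
∂A = cl(A) ∖ int(A) = {p1, p3, p4} ∖ {p1} = {p3, p4}.


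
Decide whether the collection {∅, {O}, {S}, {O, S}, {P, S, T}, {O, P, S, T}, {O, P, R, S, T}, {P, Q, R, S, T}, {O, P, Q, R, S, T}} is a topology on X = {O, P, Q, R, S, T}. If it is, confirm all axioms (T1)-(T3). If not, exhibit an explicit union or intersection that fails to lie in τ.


τ is NOT a topology on X.

Axiom (T1): ∅ ∈ τ? Yes; X ∈ τ? Yes.
Axiom (T2/T3): check pairwise unions and intersections of members of τ.
Counterexample for (T3): {O, P, R, S, T} ∩ {P, Q, R, S, T} = {P, R, S, T} ∉ τ. Therefore τ is NOT a topology.


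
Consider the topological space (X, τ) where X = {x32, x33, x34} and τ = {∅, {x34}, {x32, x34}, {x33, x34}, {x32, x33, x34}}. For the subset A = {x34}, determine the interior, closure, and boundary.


int(A) = {x34}, cl(A) = {x32, x33, x34}, ∂A = {x32, x33}.

Closed sets in (X, τ) are complements of opens:
  closed(X, τ) = {∅, {x32}, {x33}, {x32, x33}, {x32, x33, x34}}.
int(A) = ⋃ {U ∈ τ : U ⊆ A}. Opens contained in A: ∅, {x34}.
Taking the union of these: int(A) = {x34}.
cl(A) = ⋂ {C closed : A ⊆ C}. Closed sets containing A: {x32, x33, x34}.
Intersecting these: cl(A) = {x32, x33, x34}.
∂A = cl(A) ∖ int(A) = {x32, x33, x34} ∖ {x34} = {x32, x33}.


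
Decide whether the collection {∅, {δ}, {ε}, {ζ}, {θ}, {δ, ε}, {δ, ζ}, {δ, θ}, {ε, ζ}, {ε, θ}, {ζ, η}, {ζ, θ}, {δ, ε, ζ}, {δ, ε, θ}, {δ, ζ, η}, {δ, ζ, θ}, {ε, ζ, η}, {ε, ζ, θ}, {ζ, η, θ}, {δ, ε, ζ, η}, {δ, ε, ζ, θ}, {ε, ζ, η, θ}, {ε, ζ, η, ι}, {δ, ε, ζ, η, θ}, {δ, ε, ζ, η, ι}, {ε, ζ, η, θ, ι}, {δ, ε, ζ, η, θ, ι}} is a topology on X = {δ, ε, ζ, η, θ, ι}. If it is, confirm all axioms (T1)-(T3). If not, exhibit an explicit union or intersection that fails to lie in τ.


τ is NOT a topology on X.

Axiom (T1): ∅ ∈ τ? Yes; X ∈ τ? Yes.
Axiom (T2/T3): check pairwise unions and intersections of members of τ.
Counterexample for (T2): {δ} ∪ {ζ, η, θ} = {δ, ζ, η, θ} ∉ τ. Therefore τ is NOT a topology.


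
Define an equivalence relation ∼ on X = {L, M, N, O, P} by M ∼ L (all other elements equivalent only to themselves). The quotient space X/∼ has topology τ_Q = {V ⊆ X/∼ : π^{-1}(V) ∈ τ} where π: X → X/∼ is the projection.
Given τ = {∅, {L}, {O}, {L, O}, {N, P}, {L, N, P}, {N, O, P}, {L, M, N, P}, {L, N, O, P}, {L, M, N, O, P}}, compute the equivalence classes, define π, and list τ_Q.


X/∼ = {[L=M], [N], [O], [P]}; |τ_Q| = 6.

Equivalence classes: [L=M], [N], [O], [P].
Quotient map π: X → X/∼ sends L ↦ [L=M], M ↦ [L=M], N ↦ [N], O ↦ [O], P ↦ [P].
For each subset V ⊆ X/∼, compute π^{-1}(V) ⊆ X and check whether π^{-1}(V) ∈ τ. V is open in τ_Q iff π^{-1}(V) ∈ τ.
  V = {}: π^{-1}(V) = ∅ ∈ τ ✓.
  V = {[L=M]}: π^{-1}(V) = {L, M} ∉ τ ✗.
  V = {[N]}: π^{-1}(V) = {N} ∉ τ ✗.
  V = {[L=M], [N]}: π^{-1}(V) = {L, M, N} ∉ τ ✗.
  V = {[O]}: π^{-1}(V) = {O} ∈ τ ✓.
  V = {[L=M], [O]}: π^{-1}(V) = {L, M, O} ∉ τ ✗.
  V = {[N], [O]}: π^{-1}(V) = {N, O} ∉ τ ✗.
  V = {[L=M], [N], [O]}: π^{-1}(V) = {L, M, N, O} ∉ τ ✗.
  V = {[P]}: π^{-1}(V) = {P} ∉ τ ✗.
  V = {[L=M], [P]}: π^{-1}(V) = {L, M, P} ∉ τ ✗.
  V = {[N], [P]}: π^{-1}(V) = {N, P} ∈ τ ✓.
  V = {[L=M], [N], [P]}: π^{-1}(V) = {L, M, N, P} ∈ τ ✓.
  V = {[O], [P]}: π^{-1}(V) = {O, P} ∉ τ ✗.
  V = {[L=M], [O], [P]}: π^{-1}(V) = {L, M, O, P} ∉ τ ✗.
  V = {[N], [O], [P]}: π^{-1}(V) = {N, O, P} ∈ τ ✓.
  V = {[L=M], [N], [O], [P]}: π^{-1}(V) = {L, M, N, O, P} ∈ τ ✓.
Open sets in the quotient: τ_Q = {{}, {[O]}, {[N], [P]}, {[L=M], [N], [P]}, {[N], [O], [P]}, {[L=M], [N], [O], [P]}} (6 elements).


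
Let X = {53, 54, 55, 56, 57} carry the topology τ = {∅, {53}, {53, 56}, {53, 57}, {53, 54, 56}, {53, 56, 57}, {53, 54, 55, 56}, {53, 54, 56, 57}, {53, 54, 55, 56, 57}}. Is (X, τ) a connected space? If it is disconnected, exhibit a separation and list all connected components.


(X, τ) is connected.

Find clopen sets (U ∈ τ with X ∖ U ∈ τ):
  U = ∅, X ∖ U = {53, 54, 55, 56, 57} — both open, so U is clopen.
  U = {53, 54, 55, 56, 57}, X ∖ U = ∅ — both open, so U is clopen.
Only trivial clopens (∅ and X) exist, so (X, τ) is connected.
Compute connected components by grouping points that agree on all clopens:
  component: {53, 54, 55, 56, 57}


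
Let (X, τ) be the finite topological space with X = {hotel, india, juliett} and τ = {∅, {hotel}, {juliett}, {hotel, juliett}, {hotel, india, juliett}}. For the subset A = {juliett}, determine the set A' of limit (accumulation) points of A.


A' = {india}

For each x ∈ X, list the open sets U ∈ τ with x ∈ U, then check whether U ∩ (A ∖ {x}) ≠ ∅ for every such U.
  x = hotel: open {hotel} ∋ x has {hotel} ∩ (A ∖ {hotel}) = ∅, so x is NOT a limit point.
  x = india: opens ∋ x are {hotel, india, juliett}; each meets A ∖ {india}, so x IS a limit point.
  x = juliett: open {juliett} ∋ x has {juliett} ∩ (A ∖ {juliett}) = ∅, so x is NOT a limit point.
Collecting: A' = {india}.


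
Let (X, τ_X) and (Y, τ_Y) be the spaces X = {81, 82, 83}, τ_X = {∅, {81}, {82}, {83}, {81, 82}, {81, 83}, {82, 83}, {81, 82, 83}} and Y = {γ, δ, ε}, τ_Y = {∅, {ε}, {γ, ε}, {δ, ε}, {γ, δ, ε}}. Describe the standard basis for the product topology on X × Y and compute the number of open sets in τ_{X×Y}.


Basis B = {∅ × ∅, {81} × {ε}, {82} × {ε}, {83} × {ε}, {81} × {γ, ε}, {81} × {δ, ε}, {81, 82} × {ε}, {81, 83} × {ε}, {82} × {γ, ε}, {82} × {δ, ε}, {82, 83} × {ε}, {83} × {γ, ε}, {83} × {δ, ε}, {81} × {γ, δ, ε}, {81, 82, 83} × {ε}, {82} × {γ, δ, ε}, {83} × {γ, δ, ε}, {81, 82} × {γ, ε}, {81, 83} × {γ, ε}, {81, 82} × {δ, ε}, {81, 83} × {δ, ε}, {82, 83} × {γ, ε}, {82, 83} × {δ, ε}, {81, 82} × {γ, δ, ε}, {81, 83} × {γ, δ, ε}, {81, 82, 83} × {γ, ε}, {81, 82, 83} × {δ, ε}, {82, 83} × {γ, δ, ε}, {81, 82, 83} × {γ, δ, ε}}; |τ_{X×Y}| = 125.

Enumerate products U × V with U ∈ τ_X, V ∈ τ_Y (deduplicated):
  ∅ × ∅ = {} (∅)
  {81} × {ε} = {(81,ε)}
  {82} × {ε} = {(82,ε)}
  {83} × {ε} = {(83,ε)}
  {81} × {γ, ε} = {(81,γ), (81,ε)}
  {81} × {δ, ε} = {(81,δ), (81,ε)}
  {81, 82} × {ε} = {(81,ε), (82,ε)}
  {81, 83} × {ε} = {(81,ε), (83,ε)}
  {82} × {γ, ε} = {(82,γ), (82,ε)}
  {82} × {δ, ε} = {(82,δ), (82,ε)}
  {82, 83} × {ε} = {(82,ε), (83,ε)}
  {83} × {γ, ε} = {(83,γ), (83,ε)}
  {83} × {δ, ε} = {(83,δ), (83,ε)}
  {81} × {γ, δ, ε} = {(81,γ), (81,δ), (81,ε)}
  {81, 82, 83} × {ε} = {(81,ε), (82,ε), (83,ε)}
  {82} × {γ, δ, ε} = {(82,γ), (82,δ), (82,ε)}
  {83} × {γ, δ, ε} = {(83,γ), (83,δ), (83,ε)}
  {81, 82} × {γ, ε} = {(81,γ), (81,ε), (82,γ), (82,ε)}
  {81, 83} × {γ, ε} = {(81,γ), (81,ε), (83,γ), (83,ε)}
  {81, 82} × {δ, ε} = {(81,δ), (81,ε), (82,δ), (82,ε)}
  {81, 83} × {δ, ε} = {(81,δ), (81,ε), (83,δ), (83,ε)}
  {82, 83} × {γ, ε} = {(82,γ), (82,ε), (83,γ), (83,ε)}
  {82, 83} × {δ, ε} = {(82,δ), (82,ε), (83,δ), (83,ε)}
  {81, 82} × {γ, δ, ε} = {(81,γ), (81,δ), (81,ε), (82,γ), (82,δ), (82,ε)}
  {81, 83} × {γ, δ, ε} = {(81,γ), (81,δ), (81,ε), (83,γ), (83,δ), (83,ε)}
  {81, 82, 83} × {γ, ε} = {(81,γ), (81,ε), (82,γ), (82,ε), (83,γ), (83,ε)}
  {81, 82, 83} × {δ, ε} = {(81,δ), (81,ε), (82,δ), (82,ε), (83,δ), (83,ε)}
  {82, 83} × {γ, δ, ε} = {(82,γ), (82,δ), (82,ε), (83,γ), (83,δ), (83,ε)}
  {81, 82, 83} × {γ, δ, ε} = {(81,γ), (81,δ), (81,ε), (82,γ), (82,δ), (82,ε), (83,γ), (83,δ), (83,ε)}
These 29 distinct sets form the basis B.
Close under arbitrary unions to get τ_{X×Y}; counting gives |τ_{X×Y}| = 125.


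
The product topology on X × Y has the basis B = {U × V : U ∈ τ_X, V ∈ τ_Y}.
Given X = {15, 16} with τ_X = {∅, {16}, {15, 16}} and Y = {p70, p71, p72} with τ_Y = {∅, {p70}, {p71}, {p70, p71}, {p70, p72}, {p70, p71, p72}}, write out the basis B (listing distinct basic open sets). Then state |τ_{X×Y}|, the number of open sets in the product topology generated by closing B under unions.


Basis B = {∅ × ∅, {16} × {p70}, {16} × {p71}, {15, 16} × {p70}, {15, 16} × {p71}, {16} × {p70, p71}, {16} × {p70, p72}, {16} × {p70, p71, p72}, {15, 16} × {p70, p71}, {15, 16} × {p70, p72}, {15, 16} × {p70, p71, p72}}; |τ_{X×Y}| = 18.

Enumerate products U × V with U ∈ τ_X, V ∈ τ_Y (deduplicated):
  ∅ × ∅ = {} (∅)
  {16} × {p70} = {(16,p70)}
  {16} × {p71} = {(16,p71)}
  {15, 16} × {p70} = {(15,p70), (16,p70)}
  {15, 16} × {p71} = {(15,p71), (16,p71)}
  {16} × {p70, p71} = {(16,p70), (16,p71)}
  {16} × {p70, p72} = {(16,p70), (16,p72)}
  {16} × {p70, p71, p72} = {(16,p70), (16,p71), (16,p72)}
  {15, 16} × {p70, p71} = {(15,p70), (15,p71), (16,p70), (16,p71)}
  {15, 16} × {p70, p72} = {(15,p70), (15,p72), (16,p70), (16,p72)}
  {15, 16} × {p70, p71, p72} = {(15,p70), (15,p71), (15,p72), (16,p70), (16,p71), (16,p72)}
These 11 distinct sets form the basis B.
Close under arbitrary unions to get τ_{X×Y}; counting gives |τ_{X×Y}| = 18.
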